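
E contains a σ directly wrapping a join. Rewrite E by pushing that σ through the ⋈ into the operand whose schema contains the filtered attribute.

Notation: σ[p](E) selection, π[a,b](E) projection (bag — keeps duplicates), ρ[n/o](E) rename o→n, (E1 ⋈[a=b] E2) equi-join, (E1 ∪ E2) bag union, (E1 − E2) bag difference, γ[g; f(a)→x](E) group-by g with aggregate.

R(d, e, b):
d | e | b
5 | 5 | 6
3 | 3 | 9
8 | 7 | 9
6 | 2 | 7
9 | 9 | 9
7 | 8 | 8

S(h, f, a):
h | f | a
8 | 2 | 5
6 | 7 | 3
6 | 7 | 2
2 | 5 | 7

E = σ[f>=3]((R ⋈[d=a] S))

σ filters on f, owned by the right side.
E' = (R ⋈[d=a] σ[f>=3](S))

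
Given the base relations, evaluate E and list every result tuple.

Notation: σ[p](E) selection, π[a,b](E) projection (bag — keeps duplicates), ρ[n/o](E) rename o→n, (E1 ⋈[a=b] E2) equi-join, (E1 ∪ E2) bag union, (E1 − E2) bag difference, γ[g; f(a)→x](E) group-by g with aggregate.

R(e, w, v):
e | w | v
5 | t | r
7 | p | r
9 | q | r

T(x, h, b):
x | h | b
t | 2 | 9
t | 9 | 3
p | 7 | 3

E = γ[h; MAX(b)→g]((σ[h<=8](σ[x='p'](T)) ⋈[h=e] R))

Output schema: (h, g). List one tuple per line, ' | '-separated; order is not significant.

Row counts bottom-up:
  T → 3
  σ[x='p'](T) → 1
  σ[h<=8](σ[x='p'](T)) → 1
  R → 3
  (σ[h<=8](σ[x='p'](T)) ⋈[h=e] R) → 1
  γ[h; MAX(b)→g]((σ[h<=8](σ[x='p'](T)) ⋈[h=e] R)) → 1

== RESULT ==
h | g
7 | 3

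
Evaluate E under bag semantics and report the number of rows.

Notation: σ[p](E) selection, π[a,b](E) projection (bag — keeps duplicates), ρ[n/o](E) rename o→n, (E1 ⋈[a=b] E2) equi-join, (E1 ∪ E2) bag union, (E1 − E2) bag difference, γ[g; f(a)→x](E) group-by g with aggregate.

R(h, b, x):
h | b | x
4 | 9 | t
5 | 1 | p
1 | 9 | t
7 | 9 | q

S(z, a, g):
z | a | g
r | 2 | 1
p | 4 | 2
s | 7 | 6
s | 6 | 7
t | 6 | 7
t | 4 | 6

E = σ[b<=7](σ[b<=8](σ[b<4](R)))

Subexpression sizes:
  R → 4
  σ[b<4](R) → 1
  σ[b<=8](σ[b<4](R)) → 1
  σ[b<=7](σ[b<=8](σ[b<4](R))) → 1

|E| = 1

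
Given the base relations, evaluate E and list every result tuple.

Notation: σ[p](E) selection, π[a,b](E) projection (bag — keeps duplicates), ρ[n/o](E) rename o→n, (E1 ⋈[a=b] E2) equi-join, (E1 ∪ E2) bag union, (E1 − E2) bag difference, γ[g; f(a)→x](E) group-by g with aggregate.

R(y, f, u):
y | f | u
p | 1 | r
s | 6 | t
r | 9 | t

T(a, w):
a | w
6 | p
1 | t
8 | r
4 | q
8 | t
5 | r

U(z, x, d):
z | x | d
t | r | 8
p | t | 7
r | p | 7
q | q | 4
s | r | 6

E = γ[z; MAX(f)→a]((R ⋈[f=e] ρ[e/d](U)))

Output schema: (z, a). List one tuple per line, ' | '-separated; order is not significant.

Stepwise |·|:
  R → 3
  U → 5
  ρ[e/d](U) → 5
  (R ⋈[f=e] ρ[e/d](U)) → 1
  γ[z; MAX(f)→a]((R ⋈[f=e] ρ[e/d](U))) → 1

== RESULT ==
z | a
s | 6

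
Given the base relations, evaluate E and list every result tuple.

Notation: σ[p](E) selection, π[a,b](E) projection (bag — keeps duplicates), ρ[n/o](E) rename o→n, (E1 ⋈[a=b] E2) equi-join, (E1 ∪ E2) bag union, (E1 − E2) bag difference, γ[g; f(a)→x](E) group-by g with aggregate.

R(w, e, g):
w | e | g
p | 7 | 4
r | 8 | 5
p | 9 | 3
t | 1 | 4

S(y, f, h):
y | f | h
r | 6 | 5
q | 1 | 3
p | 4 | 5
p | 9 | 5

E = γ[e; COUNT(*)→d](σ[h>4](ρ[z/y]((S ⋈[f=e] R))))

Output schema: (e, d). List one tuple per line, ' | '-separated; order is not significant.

Per-node cardinality:
  S → 4
  R → 4
  (S ⋈[f=e] R) → 2
  ρ[z/y]((S ⋈[f=e] R)) → 2
  σ[h>4](ρ[z/y]((S ⋈[f=e] R))) → 1
  γ[e; COUNT(*)→d](σ[h>4](ρ[z/y]((S ⋈[f=e] R)))) → 1

== RESULT ==
e | d
9 | 1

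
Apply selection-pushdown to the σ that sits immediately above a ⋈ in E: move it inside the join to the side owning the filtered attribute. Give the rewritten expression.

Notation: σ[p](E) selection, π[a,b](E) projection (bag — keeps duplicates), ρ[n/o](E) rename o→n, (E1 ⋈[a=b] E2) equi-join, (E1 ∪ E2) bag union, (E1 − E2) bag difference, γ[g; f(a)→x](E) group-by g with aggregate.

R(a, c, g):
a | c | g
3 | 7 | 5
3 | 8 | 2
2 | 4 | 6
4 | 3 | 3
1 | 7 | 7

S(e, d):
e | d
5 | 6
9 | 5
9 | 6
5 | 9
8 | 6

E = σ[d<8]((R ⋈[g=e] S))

σ filters on d, owned by the right side.
E' = (R ⋈[g=e] σ[d<8](S))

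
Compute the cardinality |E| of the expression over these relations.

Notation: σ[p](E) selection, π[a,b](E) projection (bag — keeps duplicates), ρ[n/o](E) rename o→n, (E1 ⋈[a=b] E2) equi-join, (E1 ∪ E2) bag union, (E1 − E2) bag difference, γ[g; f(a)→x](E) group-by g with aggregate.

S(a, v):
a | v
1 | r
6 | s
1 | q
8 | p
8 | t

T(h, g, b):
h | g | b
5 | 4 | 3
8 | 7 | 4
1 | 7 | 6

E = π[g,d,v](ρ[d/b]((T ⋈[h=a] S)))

Stepwise |·|:
  T → 3
  S → 5
  (T ⋈[h=a] S) → 4
  ρ[d/b]((T ⋈[h=a] S)) → 4
  π[g,d,v](ρ[d/b]((T ⋈[h=a] S))) → 4

|E| = 4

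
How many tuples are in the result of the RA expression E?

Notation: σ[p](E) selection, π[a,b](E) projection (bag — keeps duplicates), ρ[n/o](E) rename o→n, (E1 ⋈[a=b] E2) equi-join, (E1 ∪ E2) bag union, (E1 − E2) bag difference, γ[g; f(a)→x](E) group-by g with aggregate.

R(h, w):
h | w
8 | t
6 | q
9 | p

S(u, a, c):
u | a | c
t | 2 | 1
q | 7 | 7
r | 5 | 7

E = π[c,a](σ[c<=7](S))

Per-node cardinality:
  S → 3
  σ[c<=7](S) → 3
  π[c,a](σ[c<=7](S)) → 3

|E| = 3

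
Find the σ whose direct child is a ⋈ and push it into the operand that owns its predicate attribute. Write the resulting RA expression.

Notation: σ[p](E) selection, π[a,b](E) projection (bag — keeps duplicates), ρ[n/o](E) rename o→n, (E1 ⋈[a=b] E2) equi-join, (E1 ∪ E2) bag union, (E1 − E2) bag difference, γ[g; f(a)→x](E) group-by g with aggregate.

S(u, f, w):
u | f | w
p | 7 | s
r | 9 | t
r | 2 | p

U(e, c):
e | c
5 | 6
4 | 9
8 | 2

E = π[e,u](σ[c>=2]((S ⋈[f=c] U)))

σ filters on c, owned by the right side.
E' = π[e,u]((S ⋈[f=c] σ[c>=2](U)))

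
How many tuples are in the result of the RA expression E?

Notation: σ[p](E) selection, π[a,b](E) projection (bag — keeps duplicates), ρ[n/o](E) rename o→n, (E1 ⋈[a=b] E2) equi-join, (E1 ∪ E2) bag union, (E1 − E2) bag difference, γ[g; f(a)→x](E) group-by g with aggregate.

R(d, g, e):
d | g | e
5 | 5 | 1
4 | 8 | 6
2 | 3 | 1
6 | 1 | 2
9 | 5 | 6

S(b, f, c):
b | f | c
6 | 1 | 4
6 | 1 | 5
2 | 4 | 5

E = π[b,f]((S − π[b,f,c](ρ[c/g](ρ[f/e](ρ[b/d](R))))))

Per-node cardinality:
  S → 3
  R → 5
  ρ[b/d](R) → 5
  ρ[f/e](ρ[b/d](R)) → 5
  ρ[c/g](ρ[f/e](ρ[b/d](R))) → 5
  π[b,f,c](ρ[c/g](ρ[f/e](ρ[b/d](R)))) → 5
  (S − π[b,f,c](ρ[c/g](ρ[f/e](ρ[b/d](R))))) → 3
  π[b,f]((S − π[b,f,c](ρ[c/g](ρ[f/e](ρ[b/d](R)))))) → 3

|E| = 3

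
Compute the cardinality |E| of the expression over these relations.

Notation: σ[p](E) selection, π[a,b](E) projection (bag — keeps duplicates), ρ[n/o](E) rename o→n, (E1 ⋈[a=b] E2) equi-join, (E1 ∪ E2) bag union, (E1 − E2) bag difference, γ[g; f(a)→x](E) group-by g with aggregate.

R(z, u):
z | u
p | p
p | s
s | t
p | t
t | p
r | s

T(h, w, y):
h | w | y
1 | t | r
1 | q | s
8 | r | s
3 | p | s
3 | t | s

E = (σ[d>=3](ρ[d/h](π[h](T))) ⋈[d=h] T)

Stepwise |·|:
  T → 5
  π[h](T) → 5
  ρ[d/h](π[h](T)) → 5
  σ[d>=3](ρ[d/h](π[h](T))) → 3
  T → 5
  (σ[d>=3](ρ[d/h](π[h](T))) ⋈[d=h] T) → 5

|E| = 5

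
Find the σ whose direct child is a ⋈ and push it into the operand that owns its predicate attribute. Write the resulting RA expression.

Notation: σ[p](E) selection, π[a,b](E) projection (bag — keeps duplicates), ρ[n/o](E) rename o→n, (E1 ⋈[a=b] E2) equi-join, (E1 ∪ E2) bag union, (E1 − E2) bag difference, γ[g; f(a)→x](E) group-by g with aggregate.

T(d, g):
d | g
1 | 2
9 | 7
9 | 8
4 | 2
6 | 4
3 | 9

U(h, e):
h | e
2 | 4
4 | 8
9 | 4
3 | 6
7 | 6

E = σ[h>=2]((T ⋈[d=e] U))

σ filters on h, owned by the right side.
E' = (T ⋈[d=e] σ[h>=2](U))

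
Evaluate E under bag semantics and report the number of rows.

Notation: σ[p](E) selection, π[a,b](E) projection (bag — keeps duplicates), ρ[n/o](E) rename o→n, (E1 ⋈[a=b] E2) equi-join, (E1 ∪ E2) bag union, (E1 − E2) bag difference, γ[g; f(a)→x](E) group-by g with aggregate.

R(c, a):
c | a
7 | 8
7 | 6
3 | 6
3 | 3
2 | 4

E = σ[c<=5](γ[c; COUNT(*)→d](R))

Stepwise |·|:
  R → 5
  γ[c; COUNT(*)→d](R) → 3
  σ[c<=5](γ[c; COUNT(*)→d](R)) → 2

|E| = 2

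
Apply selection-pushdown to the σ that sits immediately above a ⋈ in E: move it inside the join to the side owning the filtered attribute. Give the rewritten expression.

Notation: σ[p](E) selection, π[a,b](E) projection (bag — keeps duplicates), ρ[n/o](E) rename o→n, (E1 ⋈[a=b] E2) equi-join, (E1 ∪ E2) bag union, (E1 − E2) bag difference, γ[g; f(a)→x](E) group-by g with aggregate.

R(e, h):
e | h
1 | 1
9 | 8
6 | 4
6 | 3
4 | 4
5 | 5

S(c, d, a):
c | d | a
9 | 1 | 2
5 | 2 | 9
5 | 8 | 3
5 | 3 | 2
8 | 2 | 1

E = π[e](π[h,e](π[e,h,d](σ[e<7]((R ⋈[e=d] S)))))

σ filters on e, owned by the left side.
E' = π[e](π[h,e](π[e,h,d]((σ[e<7](R) ⋈[e=d] S))))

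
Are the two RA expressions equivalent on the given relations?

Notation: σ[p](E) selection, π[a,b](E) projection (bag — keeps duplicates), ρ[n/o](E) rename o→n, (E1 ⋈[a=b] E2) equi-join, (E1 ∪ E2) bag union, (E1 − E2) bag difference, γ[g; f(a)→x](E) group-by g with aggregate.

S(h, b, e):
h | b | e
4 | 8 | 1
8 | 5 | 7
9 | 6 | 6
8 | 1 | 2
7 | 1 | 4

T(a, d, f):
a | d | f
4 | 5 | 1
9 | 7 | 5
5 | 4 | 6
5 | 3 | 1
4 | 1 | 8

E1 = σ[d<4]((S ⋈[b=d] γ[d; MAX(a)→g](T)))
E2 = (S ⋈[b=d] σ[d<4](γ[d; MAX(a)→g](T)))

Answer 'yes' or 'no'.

E1 row counts bottom-up:
  S → 5
  T → 5
  γ[d; MAX(a)→g](T) → 5
  (S ⋈[b=d] γ[d; MAX(a)→g](T)) → 3
  σ[d<4]((S ⋈[b=d] γ[d; MAX(a)→g](T))) → 2
E2 row counts bottom-up:
  S → 5
  T → 5
  γ[d; MAX(a)→g](T) → 5
  σ[d<4](γ[d; MAX(a)→g](T)) → 2
  (S ⋈[b=d] σ[d<4](γ[d; MAX(a)→g](T))) → 2

E1 and E2 produce the same multiset:
h | b | e | d | g
7 | 1 | 4 | 1 | 4
8 | 1 | 2 | 1 | 4

yes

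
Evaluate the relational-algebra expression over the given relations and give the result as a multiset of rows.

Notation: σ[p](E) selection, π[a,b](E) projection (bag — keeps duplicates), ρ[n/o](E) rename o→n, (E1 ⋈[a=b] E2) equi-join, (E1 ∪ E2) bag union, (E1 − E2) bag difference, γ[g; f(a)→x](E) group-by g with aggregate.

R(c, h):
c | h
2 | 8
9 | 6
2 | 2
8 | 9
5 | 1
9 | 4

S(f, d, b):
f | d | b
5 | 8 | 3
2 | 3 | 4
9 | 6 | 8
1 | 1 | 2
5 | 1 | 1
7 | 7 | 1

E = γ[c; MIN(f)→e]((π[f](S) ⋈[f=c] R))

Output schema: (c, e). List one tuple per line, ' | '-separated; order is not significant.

Subexpression sizes:
  S → 6
  π[f](S) → 6
  R → 6
  (π[f](S) ⋈[f=c] R) → 6
  γ[c; MIN(f)→e]((π[f](S) ⋈[f=c] R)) → 3

== RESULT ==
c | e
2 | 2
5 | 5
9 | 9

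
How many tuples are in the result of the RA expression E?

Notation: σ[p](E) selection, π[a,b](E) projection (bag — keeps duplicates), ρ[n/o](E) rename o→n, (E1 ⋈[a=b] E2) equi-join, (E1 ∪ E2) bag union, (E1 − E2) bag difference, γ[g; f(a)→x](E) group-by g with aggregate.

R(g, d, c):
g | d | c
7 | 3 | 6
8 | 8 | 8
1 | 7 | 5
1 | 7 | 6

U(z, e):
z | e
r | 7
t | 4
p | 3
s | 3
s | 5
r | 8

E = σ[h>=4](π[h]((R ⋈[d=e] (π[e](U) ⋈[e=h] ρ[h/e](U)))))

Stepwise |·|:
  R → 4
  U → 6
  π[e](U) → 6
  U → 6
  ρ[h/e](U) → 6
  (π[e](U) ⋈[e=h] ρ[h/e](U)) → 8
  (R ⋈[d=e] (π[e](U) ⋈[e=h] ρ[h/e](U))) → 7
  π[h]((R ⋈[d=e] (π[e](U) ⋈[e=h] ρ[h/e](U)))) → 7
  σ[h>=4](π[h]((R ⋈[d=e] (π[e](U) ⋈[e=h] ρ[h/e](U))))) → 3

|E| = 3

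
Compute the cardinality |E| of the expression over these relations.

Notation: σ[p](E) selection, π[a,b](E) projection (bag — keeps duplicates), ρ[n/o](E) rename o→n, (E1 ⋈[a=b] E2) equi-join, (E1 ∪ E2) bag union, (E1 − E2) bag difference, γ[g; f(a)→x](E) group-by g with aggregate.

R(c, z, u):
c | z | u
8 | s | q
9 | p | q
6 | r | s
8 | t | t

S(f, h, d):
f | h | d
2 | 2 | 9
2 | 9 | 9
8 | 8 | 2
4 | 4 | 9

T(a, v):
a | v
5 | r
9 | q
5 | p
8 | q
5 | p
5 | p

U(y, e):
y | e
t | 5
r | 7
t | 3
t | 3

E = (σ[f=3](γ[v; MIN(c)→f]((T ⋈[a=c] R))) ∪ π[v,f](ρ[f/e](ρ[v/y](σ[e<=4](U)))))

Per-node cardinality:
  T → 6
  R → 4
  (T ⋈[a=c] R) → 3
  γ[v; MIN(c)→f]((T ⋈[a=c] R)) → 1
  σ[f=3](γ[v; MIN(c)→f]((T ⋈[a=c] R))) → 0
  U → 4
  σ[e<=4](U) → 2
  ρ[v/y](σ[e<=4](U)) → 2
  ρ[f/e](ρ[v/y](σ[e<=4](U))) → 2
  π[v,f](ρ[f/e](ρ[v/y](σ[e<=4](U)))) → 2
  (σ[f=3](γ[v; MIN(c)→f]((T ⋈[a=c] R))) ∪ π[v,f](ρ[f/e](ρ[v/y](σ[e<=4](U))))) → 2

|E| = 2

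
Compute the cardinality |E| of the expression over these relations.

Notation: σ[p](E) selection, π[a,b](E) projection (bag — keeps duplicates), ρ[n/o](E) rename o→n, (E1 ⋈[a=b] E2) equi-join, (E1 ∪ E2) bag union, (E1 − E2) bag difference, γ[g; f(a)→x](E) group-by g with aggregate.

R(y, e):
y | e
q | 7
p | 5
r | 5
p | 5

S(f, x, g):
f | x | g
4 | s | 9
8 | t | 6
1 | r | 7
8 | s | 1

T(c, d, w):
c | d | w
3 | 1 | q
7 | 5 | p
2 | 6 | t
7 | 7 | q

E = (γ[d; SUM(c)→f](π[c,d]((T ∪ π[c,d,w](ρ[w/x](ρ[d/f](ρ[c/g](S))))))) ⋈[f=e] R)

Per-node cardinality:
  T → 4
  S → 4
  ρ[c/g](S) → 4
  ρ[d/f](ρ[c/g](S)) → 4
  ρ[w/x](ρ[d/f](ρ[c/g](S))) → 4
  π[c,d,w](ρ[w/x](ρ[d/f](ρ[c/g](S)))) → 4
  (T ∪ π[c,d,w](ρ[w/x](ρ[d/f](ρ[c/g](S))))) → 8
  π[c,d]((T ∪ π[c,d,w](ρ[w/x](ρ[d/f](ρ[c/g](S)))))) → 8
  γ[d; SUM(c)→f](π[c,d]((T ∪ π[c,d,w](ρ[w/x](ρ[d/f](ρ[c/g](S))))))) → 6
  R → 4
  (γ[d; SUM(c)→f](π[c,d]((T ∪ π[c,d,w](ρ[w/x](ρ[d/f](ρ[c/g](S))))))) ⋈[f=e] R) → 3

|E| = 3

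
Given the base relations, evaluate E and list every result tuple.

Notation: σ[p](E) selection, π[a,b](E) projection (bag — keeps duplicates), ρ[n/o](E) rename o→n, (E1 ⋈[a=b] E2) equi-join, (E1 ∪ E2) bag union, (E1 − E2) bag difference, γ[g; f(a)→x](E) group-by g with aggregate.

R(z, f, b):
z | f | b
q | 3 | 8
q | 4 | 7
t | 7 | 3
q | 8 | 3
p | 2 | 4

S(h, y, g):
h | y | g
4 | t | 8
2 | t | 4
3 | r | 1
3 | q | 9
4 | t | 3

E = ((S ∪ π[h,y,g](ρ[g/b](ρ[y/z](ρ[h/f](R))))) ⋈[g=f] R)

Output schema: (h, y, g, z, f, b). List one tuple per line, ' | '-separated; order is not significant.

Row counts bottom-up:
  S → 5
  R → 5
  ρ[h/f](R) → 5
  ρ[y/z](ρ[h/f](R)) → 5
  ρ[g/b](ρ[y/z](ρ[h/f](R))) → 5
  π[h,y,g](ρ[g/b](ρ[y/z](ρ[h/f](R)))) → 5
  (S ∪ π[h,y,g](ρ[g/b](ρ[y/z](ρ[h/f](R))))) → 10
  R → 5
  ((S ∪ π[h,y,g](ρ[g/b](ρ[y/z](ρ[h/f](R))))) ⋈[g=f] R) → 8

== RESULT ==
h | y | g | z | f | b
2 | p | 4 | q | 4 | 7
2 | t | 4 | q | 4 | 7
3 | q | 8 | q | 8 | 3
4 | q | 7 | t | 7 | 3
4 | t | 3 | q | 3 | 8
4 | t | 8 | q | 8 | 3
7 | t | 3 | q | 3 | 8
8 | q | 3 | q | 3 | 8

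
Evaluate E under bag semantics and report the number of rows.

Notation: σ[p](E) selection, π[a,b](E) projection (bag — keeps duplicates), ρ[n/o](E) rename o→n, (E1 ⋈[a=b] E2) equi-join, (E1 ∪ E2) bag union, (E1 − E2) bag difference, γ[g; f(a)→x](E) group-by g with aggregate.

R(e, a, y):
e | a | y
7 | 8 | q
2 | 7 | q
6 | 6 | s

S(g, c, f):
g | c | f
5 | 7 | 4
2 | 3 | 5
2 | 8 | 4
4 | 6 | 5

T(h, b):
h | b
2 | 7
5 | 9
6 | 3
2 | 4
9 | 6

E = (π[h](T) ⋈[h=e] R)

Subexpression sizes:
  T → 5
  π[h](T) → 5
  R → 3
  (π[h](T) ⋈[h=e] R) → 3

|E| = 3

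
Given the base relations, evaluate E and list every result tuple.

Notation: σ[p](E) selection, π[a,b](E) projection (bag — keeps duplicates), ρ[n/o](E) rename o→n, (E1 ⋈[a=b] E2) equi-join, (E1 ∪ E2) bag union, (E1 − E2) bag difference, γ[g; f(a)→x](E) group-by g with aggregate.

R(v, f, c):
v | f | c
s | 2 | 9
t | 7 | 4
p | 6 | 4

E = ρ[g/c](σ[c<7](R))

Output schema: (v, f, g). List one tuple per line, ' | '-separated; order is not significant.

Stepwise |·|:
  R → 3
  σ[c<7](R) → 2
  ρ[g/c](σ[c<7](R)) → 2

== RESULT ==
v | f | g
p | 6 | 4
t | 7 | 4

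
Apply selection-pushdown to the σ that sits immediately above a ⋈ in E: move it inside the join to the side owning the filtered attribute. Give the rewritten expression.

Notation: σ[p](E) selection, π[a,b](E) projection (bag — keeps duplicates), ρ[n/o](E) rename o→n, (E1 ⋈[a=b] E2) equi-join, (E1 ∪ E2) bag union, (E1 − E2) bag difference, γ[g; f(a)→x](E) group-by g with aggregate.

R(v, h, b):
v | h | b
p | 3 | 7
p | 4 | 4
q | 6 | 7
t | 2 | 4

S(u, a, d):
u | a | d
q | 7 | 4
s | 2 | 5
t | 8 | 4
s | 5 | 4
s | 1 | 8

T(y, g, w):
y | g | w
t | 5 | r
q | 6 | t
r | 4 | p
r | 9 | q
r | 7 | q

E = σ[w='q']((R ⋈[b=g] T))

σ filters on w, owned by the right side.
E' = (R ⋈[b=g] σ[w='q'](T))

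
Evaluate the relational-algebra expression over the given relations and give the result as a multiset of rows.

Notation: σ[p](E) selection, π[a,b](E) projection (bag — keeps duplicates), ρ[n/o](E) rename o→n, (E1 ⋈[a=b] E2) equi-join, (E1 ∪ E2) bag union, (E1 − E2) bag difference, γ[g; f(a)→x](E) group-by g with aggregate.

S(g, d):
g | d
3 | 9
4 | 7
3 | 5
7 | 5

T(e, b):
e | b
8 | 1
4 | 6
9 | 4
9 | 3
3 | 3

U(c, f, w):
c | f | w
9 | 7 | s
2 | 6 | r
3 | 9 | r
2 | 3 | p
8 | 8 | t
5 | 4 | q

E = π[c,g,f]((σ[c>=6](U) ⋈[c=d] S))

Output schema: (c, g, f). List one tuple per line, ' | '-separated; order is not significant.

Row counts bottom-up:
  U → 6
  σ[c>=6](U) → 2
  S → 4
  (σ[c>=6](U) ⋈[c=d] S) → 1
  π[c,g,f]((σ[c>=6](U) ⋈[c=d] S)) → 1

== RESULT ==
c | g | f
9 | 3 | 7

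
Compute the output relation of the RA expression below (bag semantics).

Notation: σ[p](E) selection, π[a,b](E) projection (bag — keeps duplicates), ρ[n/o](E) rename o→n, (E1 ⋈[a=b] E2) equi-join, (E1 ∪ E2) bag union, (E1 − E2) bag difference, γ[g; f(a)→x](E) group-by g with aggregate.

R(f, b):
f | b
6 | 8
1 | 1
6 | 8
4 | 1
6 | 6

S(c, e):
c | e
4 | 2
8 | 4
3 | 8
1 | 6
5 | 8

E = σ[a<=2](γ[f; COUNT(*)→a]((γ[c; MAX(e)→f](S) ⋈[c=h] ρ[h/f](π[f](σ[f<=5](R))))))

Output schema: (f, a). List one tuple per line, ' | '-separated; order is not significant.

Row counts bottom-up:
  S → 5
  γ[c; MAX(e)→f](S) → 5
  R → 5
  σ[f<=5](R) → 2
  π[f](σ[f<=5](R)) → 2
  ρ[h/f](π[f](σ[f<=5](R))) → 2
  (γ[c; MAX(e)→f](S) ⋈[c=h] ρ[h/f](π[f](σ[f<=5](R)))) → 2
  γ[f; COUNT(*)→a]((γ[c; MAX(e)→f](S) ⋈[c=h] ρ[h/f](π[f](σ[f<=5](R))))) → 2
  σ[a<=2](γ[f; COUNT(*)→a]((γ[c; MAX(e)→f](S) ⋈[c=h] ρ[h/f](π[f](σ[f<=5](R)))))) → 2

== RESULT ==
f | a
2 | 1
6 | 1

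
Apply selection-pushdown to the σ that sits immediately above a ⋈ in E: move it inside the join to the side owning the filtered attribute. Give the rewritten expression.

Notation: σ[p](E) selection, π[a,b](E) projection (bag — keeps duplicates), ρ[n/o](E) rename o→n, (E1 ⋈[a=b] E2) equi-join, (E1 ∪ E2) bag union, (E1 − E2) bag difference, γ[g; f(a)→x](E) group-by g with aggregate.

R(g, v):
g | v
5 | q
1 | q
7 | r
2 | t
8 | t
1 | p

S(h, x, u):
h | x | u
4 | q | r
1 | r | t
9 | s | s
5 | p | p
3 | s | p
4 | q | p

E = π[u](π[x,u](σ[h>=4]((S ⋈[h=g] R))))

σ filters on h, owned by the left side.
E' = π[u](π[x,u]((σ[h>=4](S) ⋈[h=g] R)))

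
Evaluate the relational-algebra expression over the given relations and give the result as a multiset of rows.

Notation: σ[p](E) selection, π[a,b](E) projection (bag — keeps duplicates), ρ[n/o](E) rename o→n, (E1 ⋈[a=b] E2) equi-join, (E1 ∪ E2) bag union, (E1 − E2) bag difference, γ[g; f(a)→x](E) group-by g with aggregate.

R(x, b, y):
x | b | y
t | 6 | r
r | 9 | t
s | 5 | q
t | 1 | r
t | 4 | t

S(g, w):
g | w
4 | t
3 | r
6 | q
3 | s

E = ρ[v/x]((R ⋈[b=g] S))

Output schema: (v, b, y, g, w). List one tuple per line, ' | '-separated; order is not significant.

Row counts bottom-up:
  R → 5
  S → 4
  (R ⋈[b=g] S) → 2
  ρ[v/x]((R ⋈[b=g] S)) → 2

== RESULT ==
v | b | y | g | w
t | 4 | t | 4 | t
t | 6 | r | 6 | q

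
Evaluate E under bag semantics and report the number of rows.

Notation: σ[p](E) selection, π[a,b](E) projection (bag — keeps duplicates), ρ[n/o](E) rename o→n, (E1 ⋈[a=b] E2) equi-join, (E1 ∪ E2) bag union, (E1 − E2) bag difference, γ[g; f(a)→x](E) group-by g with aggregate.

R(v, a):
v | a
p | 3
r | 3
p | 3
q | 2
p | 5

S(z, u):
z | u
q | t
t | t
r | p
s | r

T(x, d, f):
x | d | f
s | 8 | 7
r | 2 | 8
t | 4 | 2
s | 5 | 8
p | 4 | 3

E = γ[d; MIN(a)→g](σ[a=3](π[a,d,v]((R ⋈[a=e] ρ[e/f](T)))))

Subexpression sizes:
  R → 5
  T → 5
  ρ[e/f](T) → 5
  (R ⋈[a=e] ρ[e/f](T)) → 4
  π[a,d,v]((R ⋈[a=e] ρ[e/f](T))) → 4
  σ[a=3](π[a,d,v]((R ⋈[a=e] ρ[e/f](T)))) → 3
  γ[d; MIN(a)→g](σ[a=3](π[a,d,v]((R ⋈[a=e] ρ[e/f](T))))) → 1

|E| = 1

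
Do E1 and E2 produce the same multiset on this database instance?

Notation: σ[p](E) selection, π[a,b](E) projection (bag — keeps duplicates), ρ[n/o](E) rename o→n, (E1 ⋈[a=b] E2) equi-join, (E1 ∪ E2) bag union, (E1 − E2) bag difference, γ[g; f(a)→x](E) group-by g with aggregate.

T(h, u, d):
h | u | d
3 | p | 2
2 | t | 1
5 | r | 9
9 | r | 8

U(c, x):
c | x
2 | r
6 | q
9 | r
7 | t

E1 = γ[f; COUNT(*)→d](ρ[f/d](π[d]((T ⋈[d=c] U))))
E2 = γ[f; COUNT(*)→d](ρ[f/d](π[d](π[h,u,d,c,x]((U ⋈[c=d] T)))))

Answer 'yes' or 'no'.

E1 per-node cardinality:
  T → 4
  U → 4
  (T ⋈[d=c] U) → 2
  π[d]((T ⋈[d=c] U)) → 2
  ρ[f/d](π[d]((T ⋈[d=c] U))) → 2
  γ[f; COUNT(*)→d](ρ[f/d](π[d]((T ⋈[d=c] U)))) → 2
E2 per-node cardinality:
  U → 4
  T → 4
  (U ⋈[c=d] T) → 2
  π[h,u,d,c,x]((U ⋈[c=d] T)) → 2
  π[d](π[h,u,d,c,x]((U ⋈[c=d] T))) → 2
  ρ[f/d](π[d](π[h,u,d,c,x]((U ⋈[c=d] T)))) → 2
  γ[f; COUNT(*)→d](ρ[f/d](π[d](π[h,u,d,c,x]((U ⋈[c=d] T))))) → 2

E1 and E2 produce the same multiset:
f | d
2 | 1
9 | 1

yes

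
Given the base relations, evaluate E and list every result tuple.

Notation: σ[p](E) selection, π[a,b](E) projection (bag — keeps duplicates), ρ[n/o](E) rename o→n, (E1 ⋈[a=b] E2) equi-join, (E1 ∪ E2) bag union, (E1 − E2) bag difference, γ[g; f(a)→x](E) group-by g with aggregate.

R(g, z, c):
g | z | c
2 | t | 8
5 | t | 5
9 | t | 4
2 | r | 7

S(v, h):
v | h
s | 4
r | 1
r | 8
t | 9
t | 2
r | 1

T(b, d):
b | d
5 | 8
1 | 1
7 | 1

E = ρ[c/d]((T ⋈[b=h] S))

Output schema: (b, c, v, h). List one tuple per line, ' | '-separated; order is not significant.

Per-node cardinality:
  T → 3
  S → 6
  (T ⋈[b=h] S) → 2
  ρ[c/d]((T ⋈[b=h] S)) → 2

== RESULT ==
b | c | v | h
1 | 1 | r | 1
1 | 1 | r | 1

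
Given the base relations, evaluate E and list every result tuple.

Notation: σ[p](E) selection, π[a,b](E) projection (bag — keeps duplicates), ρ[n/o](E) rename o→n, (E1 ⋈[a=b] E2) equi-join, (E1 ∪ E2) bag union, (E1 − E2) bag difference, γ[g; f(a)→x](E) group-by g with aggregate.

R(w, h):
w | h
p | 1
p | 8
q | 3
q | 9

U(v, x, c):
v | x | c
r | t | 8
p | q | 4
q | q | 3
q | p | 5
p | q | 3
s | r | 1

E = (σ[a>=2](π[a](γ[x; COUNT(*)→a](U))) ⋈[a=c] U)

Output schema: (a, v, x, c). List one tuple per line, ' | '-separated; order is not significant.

Row counts bottom-up:
  U → 6
  γ[x; COUNT(*)→a](U) → 4
  π[a](γ[x; COUNT(*)→a](U)) → 4
  σ[a>=2](π[a](γ[x; COUNT(*)→a](U))) → 1
  U → 6
  (σ[a>=2](π[a](γ[x; COUNT(*)→a](U))) ⋈[a=c] U) → 2

== RESULT ==
a | v | x | c
3 | p | q | 3
3 | q | q | 3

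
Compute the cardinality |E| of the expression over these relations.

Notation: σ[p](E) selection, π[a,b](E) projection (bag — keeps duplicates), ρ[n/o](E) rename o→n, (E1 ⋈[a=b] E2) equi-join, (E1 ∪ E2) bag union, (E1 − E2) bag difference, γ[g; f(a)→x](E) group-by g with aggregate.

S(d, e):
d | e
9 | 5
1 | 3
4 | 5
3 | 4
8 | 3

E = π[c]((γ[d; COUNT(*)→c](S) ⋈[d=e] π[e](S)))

Stepwise |·|:
  S → 5
  γ[d; COUNT(*)→c](S) → 5
  S → 5
  π[e](S) → 5
  (γ[d; COUNT(*)→c](S) ⋈[d=e] π[e](S)) → 3
  π[c]((γ[d; COUNT(*)→c](S) ⋈[d=e] π[e](S))) → 3

|E| = 3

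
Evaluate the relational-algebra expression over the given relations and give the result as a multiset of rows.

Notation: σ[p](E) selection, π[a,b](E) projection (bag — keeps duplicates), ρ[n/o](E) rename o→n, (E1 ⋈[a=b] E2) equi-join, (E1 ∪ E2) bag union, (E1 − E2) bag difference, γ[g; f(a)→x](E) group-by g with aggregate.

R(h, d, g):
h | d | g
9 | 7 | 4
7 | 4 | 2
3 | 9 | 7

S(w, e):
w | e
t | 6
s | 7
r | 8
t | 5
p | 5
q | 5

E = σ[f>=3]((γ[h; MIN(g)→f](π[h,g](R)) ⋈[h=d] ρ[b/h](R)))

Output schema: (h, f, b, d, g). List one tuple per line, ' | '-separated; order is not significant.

Subexpression sizes:
  R → 3
  π[h,g](R) → 3
  γ[h; MIN(g)→f](π[h,g](R)) → 3
  R → 3
  ρ[b/h](R) → 3
  (γ[h; MIN(g)→f](π[h,g](R)) ⋈[h=d] ρ[b/h](R)) → 2
  σ[f>=3]((γ[h; MIN(g)→f](π[h,g](R)) ⋈[h=d] ρ[b/h](R))) → 1

== RESULT ==
h | f | b | d | g
9 | 4 | 3 | 9 | 7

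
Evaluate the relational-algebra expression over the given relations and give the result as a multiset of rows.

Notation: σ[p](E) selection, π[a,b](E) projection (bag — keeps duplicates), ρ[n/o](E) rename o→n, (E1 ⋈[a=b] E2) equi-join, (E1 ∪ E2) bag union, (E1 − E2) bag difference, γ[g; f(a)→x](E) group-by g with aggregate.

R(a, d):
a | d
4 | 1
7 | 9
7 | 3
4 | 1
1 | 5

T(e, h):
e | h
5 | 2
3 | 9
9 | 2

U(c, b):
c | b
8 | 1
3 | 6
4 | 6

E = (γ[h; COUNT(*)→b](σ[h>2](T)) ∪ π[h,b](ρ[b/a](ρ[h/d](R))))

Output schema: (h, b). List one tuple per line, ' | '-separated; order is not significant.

Subexpression sizes:
  T → 3
  σ[h>2](T) → 1
  γ[h; COUNT(*)→b](σ[h>2](T)) → 1
  R → 5
  ρ[h/d](R) → 5
  ρ[b/a](ρ[h/d](R)) → 5
  π[h,b](ρ[b/a](ρ[h/d](R))) → 5
  (γ[h; COUNT(*)→b](σ[h>2](T)) ∪ π[h,b](ρ[b/a](ρ[h/d](R)))) → 6

== RESULT ==
h | b
1 | 4
1 | 4
3 | 7
5 | 1
9 | 1
9 | 7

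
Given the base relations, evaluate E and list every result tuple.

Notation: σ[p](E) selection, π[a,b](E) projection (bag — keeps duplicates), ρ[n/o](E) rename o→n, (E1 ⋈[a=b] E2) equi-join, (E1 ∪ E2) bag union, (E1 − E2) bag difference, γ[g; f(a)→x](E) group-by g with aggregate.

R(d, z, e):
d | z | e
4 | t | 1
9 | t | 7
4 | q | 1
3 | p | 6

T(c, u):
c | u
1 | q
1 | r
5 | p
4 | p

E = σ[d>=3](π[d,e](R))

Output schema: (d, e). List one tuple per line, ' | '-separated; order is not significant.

Per-node cardinality:
  R → 4
  π[d,e](R) → 4
  σ[d>=3](π[d,e](R)) → 4

== RESULT ==
d | e
3 | 6
4 | 1
4 | 1
9 | 7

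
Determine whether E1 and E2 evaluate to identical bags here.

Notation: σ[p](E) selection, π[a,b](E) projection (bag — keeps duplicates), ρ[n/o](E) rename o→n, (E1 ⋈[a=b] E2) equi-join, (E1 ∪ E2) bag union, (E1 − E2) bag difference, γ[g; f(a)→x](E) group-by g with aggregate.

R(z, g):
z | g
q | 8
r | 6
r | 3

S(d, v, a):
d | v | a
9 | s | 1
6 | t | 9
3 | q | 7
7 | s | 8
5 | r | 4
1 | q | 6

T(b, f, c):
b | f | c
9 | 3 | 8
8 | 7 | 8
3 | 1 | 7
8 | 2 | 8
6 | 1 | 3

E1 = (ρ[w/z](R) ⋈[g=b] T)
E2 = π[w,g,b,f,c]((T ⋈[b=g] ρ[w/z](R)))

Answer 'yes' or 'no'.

E1 row counts bottom-up:
  R → 3
  ρ[w/z](R) → 3
  T → 5
  (ρ[w/z](R) ⋈[g=b] T) → 4
E2 row counts bottom-up:
  T → 5
  R → 3
  ρ[w/z](R) → 3
  (T ⋈[b=g] ρ[w/z](R)) → 4
  π[w,g,b,f,c]((T ⋈[b=g] ρ[w/z](R))) → 4

E1 and E2 produce the same multiset:
w | g | b | f | c
q | 8 | 8 | 2 | 8
q | 8 | 8 | 7 | 8
r | 3 | 3 | 1 | 7
r | 6 | 6 | 1 | 3

yes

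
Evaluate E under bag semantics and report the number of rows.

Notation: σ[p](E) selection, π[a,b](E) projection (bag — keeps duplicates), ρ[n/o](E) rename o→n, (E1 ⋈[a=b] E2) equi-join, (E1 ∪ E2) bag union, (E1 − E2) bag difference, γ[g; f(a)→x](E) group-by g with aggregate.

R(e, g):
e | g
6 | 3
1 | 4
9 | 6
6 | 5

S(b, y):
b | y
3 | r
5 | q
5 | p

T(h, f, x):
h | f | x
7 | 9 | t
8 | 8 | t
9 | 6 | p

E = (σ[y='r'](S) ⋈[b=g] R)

Subexpression sizes:
  S → 3
  σ[y='r'](S) → 1
  R → 4
  (σ[y='r'](S) ⋈[b=g] R) → 1

|E| = 1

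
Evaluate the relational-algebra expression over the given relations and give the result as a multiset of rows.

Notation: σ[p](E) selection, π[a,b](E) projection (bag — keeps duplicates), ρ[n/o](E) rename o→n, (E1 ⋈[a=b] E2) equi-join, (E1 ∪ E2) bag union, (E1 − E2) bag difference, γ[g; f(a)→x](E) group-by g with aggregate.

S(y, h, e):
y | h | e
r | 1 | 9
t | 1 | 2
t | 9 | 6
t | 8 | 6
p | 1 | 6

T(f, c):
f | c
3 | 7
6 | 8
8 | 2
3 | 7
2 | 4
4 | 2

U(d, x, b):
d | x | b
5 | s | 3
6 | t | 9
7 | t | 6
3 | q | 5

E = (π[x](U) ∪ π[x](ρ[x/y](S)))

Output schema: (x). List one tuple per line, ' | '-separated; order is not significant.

Per-node cardinality:
  U → 4
  π[x](U) → 4
  S → 5
  ρ[x/y](S) → 5
  π[x](ρ[x/y](S)) → 5
  (π[x](U) ∪ π[x](ρ[x/y](S))) → 9

== RESULT ==
x
p
q
r
s
t
t
t
t
t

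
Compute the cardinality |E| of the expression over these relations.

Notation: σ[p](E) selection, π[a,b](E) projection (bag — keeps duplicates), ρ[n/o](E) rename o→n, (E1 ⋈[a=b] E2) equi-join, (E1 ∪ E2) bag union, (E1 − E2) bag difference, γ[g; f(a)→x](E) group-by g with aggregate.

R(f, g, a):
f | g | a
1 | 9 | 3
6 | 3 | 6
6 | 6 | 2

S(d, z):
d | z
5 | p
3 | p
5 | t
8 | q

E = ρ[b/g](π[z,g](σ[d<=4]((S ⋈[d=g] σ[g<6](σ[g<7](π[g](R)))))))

Stepwise |·|:
  S → 4
  R → 3
  π[g](R) → 3
  σ[g<7](π[g](R)) → 2
  σ[g<6](σ[g<7](π[g](R))) → 1
  (S ⋈[d=g] σ[g<6](σ[g<7](π[g](R)))) → 1
  σ[d<=4]((S ⋈[d=g] σ[g<6](σ[g<7](π[g](R))))) → 1
  π[z,g](σ[d<=4]((S ⋈[d=g] σ[g<6](σ[g<7](π[g](R)))))) → 1
  ρ[b/g](π[z,g](σ[d<=4]((S ⋈[d=g] σ[g<6](σ[g<7](π[g](R))))))) → 1

|E| = 1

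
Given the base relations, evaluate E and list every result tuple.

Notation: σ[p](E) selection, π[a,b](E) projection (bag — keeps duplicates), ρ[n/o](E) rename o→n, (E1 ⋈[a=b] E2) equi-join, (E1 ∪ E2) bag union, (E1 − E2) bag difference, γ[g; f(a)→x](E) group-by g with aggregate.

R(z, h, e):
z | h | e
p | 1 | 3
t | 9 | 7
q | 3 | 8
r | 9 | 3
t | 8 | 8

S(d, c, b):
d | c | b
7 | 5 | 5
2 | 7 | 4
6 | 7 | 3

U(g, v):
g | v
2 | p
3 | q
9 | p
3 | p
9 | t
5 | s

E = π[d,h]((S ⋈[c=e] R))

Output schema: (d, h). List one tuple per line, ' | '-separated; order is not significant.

Subexpression sizes:
  S → 3
  R → 5
  (S ⋈[c=e] R) → 2
  π[d,h]((S ⋈[c=e] R)) → 2

== RESULT ==
d | h
2 | 9
6 | 9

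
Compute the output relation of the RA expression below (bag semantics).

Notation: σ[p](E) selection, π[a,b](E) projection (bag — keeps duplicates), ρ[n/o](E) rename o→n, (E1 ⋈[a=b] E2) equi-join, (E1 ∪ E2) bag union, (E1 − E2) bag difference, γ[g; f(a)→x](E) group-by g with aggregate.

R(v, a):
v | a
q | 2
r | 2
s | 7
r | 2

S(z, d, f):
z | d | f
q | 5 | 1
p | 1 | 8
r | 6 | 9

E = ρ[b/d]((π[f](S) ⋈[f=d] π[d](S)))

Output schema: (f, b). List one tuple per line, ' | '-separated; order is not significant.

Stepwise |·|:
  S → 3
  π[f](S) → 3
  S → 3
  π[d](S) → 3
  (π[f](S) ⋈[f=d] π[d](S)) → 1
  ρ[b/d]((π[f](S) ⋈[f=d] π[d](S))) → 1

== RESULT ==
f | b
1 | 1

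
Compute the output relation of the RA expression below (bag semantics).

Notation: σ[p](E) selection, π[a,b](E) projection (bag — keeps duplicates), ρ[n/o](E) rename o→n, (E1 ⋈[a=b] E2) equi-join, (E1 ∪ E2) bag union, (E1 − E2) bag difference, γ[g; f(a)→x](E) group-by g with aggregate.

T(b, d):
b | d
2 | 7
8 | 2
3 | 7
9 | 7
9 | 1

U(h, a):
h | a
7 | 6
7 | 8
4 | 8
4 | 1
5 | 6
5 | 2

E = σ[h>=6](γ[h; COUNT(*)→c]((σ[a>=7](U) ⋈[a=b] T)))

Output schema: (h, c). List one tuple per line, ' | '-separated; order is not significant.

Per-node cardinality:
  U → 6
  σ[a>=7](U) → 2
  T → 5
  (σ[a>=7](U) ⋈[a=b] T) → 2
  γ[h; COUNT(*)→c]((σ[a>=7](U) ⋈[a=b] T)) → 2
  σ[h>=6](γ[h; COUNT(*)→c]((σ[a>=7](U) ⋈[a=b] T))) → 1

== RESULT ==
h | c
7 | 1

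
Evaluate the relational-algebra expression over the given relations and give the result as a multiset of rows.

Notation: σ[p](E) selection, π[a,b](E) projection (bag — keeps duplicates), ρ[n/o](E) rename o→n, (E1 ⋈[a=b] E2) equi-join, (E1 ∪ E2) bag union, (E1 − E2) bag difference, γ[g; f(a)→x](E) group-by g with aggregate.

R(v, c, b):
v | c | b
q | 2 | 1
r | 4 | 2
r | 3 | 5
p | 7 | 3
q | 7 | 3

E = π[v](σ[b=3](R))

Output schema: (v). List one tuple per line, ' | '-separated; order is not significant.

Row counts bottom-up:
  R → 5
  σ[b=3](R) → 2
  π[v](σ[b=3](R)) → 2

== RESULT ==
v
p
q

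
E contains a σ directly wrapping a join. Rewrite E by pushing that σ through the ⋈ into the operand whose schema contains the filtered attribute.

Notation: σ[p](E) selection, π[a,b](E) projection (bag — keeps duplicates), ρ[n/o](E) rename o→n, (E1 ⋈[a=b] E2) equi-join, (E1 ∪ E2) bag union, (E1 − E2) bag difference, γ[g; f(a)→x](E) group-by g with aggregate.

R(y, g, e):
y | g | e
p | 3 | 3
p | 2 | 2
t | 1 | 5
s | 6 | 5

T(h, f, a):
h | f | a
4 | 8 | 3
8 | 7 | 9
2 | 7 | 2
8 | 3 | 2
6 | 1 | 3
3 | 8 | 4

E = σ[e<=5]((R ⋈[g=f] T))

σ filters on e, owned by the left side.
E' = (σ[e<=5](R) ⋈[g=f] T)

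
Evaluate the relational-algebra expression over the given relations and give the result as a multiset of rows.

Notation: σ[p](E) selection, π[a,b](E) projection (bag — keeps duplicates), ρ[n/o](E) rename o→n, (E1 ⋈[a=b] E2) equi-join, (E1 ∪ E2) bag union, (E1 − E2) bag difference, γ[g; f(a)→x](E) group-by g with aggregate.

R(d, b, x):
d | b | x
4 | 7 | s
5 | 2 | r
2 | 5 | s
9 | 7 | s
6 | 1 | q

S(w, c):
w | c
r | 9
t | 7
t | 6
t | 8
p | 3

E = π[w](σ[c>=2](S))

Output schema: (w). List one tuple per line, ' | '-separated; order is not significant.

Per-node cardinality:
  S → 5
  σ[c>=2](S) → 5
  π[w](σ[c>=2](S)) → 5

== RESULT ==
w
p
r
t
t
t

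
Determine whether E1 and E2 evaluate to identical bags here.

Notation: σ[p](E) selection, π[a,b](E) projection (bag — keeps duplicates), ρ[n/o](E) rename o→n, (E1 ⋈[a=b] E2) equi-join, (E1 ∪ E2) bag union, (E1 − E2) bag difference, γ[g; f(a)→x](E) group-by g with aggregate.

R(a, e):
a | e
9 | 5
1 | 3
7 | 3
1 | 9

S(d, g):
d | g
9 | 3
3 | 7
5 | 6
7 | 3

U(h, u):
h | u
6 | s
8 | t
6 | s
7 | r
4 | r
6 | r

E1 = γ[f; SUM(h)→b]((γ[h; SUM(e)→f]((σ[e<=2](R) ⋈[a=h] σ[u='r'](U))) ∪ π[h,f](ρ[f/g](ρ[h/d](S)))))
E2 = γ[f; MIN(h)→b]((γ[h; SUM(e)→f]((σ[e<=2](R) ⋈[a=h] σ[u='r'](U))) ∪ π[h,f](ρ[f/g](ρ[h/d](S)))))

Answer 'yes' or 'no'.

E1 stepwise |·|:
  R → 4
  σ[e<=2](R) → 0
  U → 6
  σ[u='r'](U) → 3
  (σ[e<=2](R) ⋈[a=h] σ[u='r'](U)) → 0
  γ[h; SUM(e)→f]((σ[e<=2](R) ⋈[a=h] σ[u='r'](U))) → 0
  S → 4
  ρ[h/d](S) → 4
  ρ[f/g](ρ[h/d](S)) → 4
  π[h,f](ρ[f/g](ρ[h/d](S))) → 4
  (γ[h; SUM(e)→f]((σ[e<=2](R) ⋈[a=h] σ[u='r'](U))) ∪ π[h,f](ρ[f/g](ρ[h/d](S)))) → 4
  γ[f; SUM(h)→b]((γ[h; SUM(e)→f]((σ[e<=2](R) ⋈[a=h] σ[u='r'](U))) ∪ π[h,f](ρ[f/g](ρ[h/d](S))))) → 3
E2 stepwise |·|:
  R → 4
  σ[e<=2](R) → 0
  U → 6
  σ[u='r'](U) → 3
  (σ[e<=2](R) ⋈[a=h] σ[u='r'](U)) → 0
  γ[h; SUM(e)→f]((σ[e<=2](R) ⋈[a=h] σ[u='r'](U))) → 0
  S → 4
  ρ[h/d](S) → 4
  ρ[f/g](ρ[h/d](S)) → 4
  π[h,f](ρ[f/g](ρ[h/d](S))) → 4
  (γ[h; SUM(e)→f]((σ[e<=2](R) ⋈[a=h] σ[u='r'](U))) ∪ π[h,f](ρ[f/g](ρ[h/d](S)))) → 4
  γ[f; MIN(h)→b]((γ[h; SUM(e)→f]((σ[e<=2](R) ⋈[a=h] σ[u='r'](U))) ∪ π[h,f](ρ[f/g](ρ[h/d](S))))) → 3

E1 result:
f | b
3 | 16
6 | 5
7 | 3
E2 result:
f | b
3 | 7
6 | 5
7 | 3
Witness: (3, 7) appears 0× in E1 but 1× in E2.

no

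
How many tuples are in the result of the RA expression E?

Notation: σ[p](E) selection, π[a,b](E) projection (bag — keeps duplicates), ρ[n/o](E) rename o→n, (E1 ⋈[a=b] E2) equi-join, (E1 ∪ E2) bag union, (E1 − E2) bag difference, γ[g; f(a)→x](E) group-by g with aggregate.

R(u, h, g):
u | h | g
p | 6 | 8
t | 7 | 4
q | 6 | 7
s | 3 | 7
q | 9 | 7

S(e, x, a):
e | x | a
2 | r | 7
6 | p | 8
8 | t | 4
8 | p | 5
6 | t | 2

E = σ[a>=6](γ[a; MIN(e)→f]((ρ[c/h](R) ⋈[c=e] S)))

Subexpression sizes:
  R → 5
  ρ[c/h](R) → 5
  S → 5
  (ρ[c/h](R) ⋈[c=e] S) → 4
  γ[a; MIN(e)→f]((ρ[c/h](R) ⋈[c=e] S)) → 2
  σ[a>=6](γ[a; MIN(e)→f]((ρ[c/h](R) ⋈[c=e] S))) → 1

|E| = 1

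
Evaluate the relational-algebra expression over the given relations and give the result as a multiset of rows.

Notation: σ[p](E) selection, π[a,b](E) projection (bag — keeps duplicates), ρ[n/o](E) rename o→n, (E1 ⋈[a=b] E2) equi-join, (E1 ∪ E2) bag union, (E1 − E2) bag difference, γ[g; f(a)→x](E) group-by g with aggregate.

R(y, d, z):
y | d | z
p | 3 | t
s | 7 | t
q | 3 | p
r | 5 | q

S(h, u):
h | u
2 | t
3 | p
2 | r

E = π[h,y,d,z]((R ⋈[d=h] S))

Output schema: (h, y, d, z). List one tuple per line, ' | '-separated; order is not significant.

Stepwise |·|:
  R → 4
  S → 3
  (R ⋈[d=h] S) → 2
  π[h,y,d,z]((R ⋈[d=h] S)) → 2

== RESULT ==
h | y | d | z
3 | p | 3 | t
3 | q | 3 | p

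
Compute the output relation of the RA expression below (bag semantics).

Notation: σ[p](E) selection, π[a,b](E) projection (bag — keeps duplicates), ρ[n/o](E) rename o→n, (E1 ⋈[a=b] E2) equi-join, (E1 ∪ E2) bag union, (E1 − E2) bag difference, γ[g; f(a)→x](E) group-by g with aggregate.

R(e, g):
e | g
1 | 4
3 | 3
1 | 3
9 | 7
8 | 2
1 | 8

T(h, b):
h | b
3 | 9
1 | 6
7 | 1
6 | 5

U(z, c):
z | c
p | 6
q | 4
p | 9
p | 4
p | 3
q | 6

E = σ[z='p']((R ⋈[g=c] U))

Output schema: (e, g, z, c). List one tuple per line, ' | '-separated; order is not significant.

Row counts bottom-up:
  R → 6
  U → 6
  (R ⋈[g=c] U) → 4
  σ[z='p']((R ⋈[g=c] U)) → 3

== RESULT ==
e | g | z | c
1 | 3 | p | 3
1 | 4 | p | 4
3 | 3 | p | 3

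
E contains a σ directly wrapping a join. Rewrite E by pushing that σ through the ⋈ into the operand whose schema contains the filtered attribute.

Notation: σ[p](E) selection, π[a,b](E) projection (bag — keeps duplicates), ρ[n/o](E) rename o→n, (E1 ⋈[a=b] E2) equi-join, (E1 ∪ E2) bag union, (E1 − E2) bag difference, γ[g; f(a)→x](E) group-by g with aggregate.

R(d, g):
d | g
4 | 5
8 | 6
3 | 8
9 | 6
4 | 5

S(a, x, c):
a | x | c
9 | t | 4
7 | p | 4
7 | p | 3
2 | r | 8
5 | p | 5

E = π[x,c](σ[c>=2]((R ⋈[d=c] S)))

σ filters on c, owned by the right side.
E' = π[x,c]((R ⋈[d=c] σ[c>=2](S)))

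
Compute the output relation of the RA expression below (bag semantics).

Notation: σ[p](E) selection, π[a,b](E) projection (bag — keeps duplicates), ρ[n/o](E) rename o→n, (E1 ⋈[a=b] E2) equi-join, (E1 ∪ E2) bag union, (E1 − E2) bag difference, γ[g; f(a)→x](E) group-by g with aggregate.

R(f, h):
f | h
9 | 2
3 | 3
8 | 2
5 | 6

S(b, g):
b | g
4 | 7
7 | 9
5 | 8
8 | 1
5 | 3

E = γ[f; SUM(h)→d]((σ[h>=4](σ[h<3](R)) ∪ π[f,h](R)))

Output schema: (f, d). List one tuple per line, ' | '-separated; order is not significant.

Row counts bottom-up:
  R → 4
  σ[h<3](R) → 2
  σ[h>=4](σ[h<3](R)) → 0
  R → 4
  π[f,h](R) → 4
  (σ[h>=4](σ[h<3](R)) ∪ π[f,h](R)) → 4
  γ[f; SUM(h)→d]((σ[h>=4](σ[h<3](R)) ∪ π[f,h](R))) → 4

== RESULT ==
f | d
3 | 3
5 | 6
8 | 2
9 | 2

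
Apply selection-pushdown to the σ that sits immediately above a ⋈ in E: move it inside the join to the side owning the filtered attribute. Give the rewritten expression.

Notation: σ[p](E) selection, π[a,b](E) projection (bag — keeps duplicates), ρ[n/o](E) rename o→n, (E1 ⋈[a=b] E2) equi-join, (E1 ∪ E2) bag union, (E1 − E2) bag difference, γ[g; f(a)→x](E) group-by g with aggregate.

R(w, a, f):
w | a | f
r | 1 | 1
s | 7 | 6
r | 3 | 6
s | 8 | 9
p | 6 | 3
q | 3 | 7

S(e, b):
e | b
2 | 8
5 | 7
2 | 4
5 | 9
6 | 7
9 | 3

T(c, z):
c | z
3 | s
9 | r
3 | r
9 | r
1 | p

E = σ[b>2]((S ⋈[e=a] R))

σ filters on b, owned by the left side.
E' = (σ[b>2](S) ⋈[e=a] R)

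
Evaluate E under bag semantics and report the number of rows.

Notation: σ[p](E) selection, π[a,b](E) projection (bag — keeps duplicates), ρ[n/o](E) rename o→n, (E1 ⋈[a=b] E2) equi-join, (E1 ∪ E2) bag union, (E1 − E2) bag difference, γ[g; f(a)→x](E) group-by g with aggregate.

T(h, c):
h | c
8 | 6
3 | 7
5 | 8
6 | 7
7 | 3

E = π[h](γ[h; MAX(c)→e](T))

Per-node cardinality:
  T → 5
  γ[h; MAX(c)→e](T) → 5
  π[h](γ[h; MAX(c)→e](T)) → 5

|E| = 5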